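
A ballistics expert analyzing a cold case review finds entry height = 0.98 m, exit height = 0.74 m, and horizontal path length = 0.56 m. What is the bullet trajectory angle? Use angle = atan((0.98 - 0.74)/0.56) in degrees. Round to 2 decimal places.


Bullet trajectory angle:
Height difference = 0.98 - 0.74 = 0.24 m
angle = atan(0.24 / 0.56)
angle = atan(0.428571)
angle = 23.20 degrees

23.20


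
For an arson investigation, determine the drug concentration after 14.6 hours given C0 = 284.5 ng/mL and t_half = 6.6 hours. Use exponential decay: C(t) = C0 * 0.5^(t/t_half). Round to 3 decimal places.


Drug concentration decay:
Number of half-lives = t / t_half = 14.6 / 6.6 = 2.212121
Decay factor = 0.5^2.212121 = 0.21581679
C(t) = 284.5 * 0.21581679 = 61.400 ng/mL

61.400


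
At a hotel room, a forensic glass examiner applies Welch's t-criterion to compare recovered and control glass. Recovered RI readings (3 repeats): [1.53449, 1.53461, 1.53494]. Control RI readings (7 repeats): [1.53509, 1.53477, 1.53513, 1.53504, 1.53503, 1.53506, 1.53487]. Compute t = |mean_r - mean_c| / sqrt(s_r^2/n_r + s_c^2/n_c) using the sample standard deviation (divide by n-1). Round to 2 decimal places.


Welch's t-criterion for glass RI comparison:
Recovered mean = sum / n_r = 4.60404 / 3 = 1.53468
Control mean = sum / n_c = 10.74499 / 7 = 1.5349986
Recovered sample variance s_r^2 = 5.43e-08
Control sample variance s_c^2 = 1.68143e-08
Welch SE (unpooled) = sqrt(s_r^2/n_r + s_c^2/n_c) = sqrt(1.81e-08 + 2.40204e-09) = sqrt(2.0502e-08) = 0.000143185
|mean_r - mean_c| = 0.000318571
t = 0.000318571 / 0.000143185 = 2.22

2.22


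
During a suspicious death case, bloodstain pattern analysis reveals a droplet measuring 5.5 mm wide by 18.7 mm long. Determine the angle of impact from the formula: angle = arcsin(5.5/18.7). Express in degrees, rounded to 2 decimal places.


Blood spatter impact angle calculation:
width / length = 5.5 / 18.7 = 0.294118
angle = arcsin(0.294118)
angle = 17.10 degrees

17.10


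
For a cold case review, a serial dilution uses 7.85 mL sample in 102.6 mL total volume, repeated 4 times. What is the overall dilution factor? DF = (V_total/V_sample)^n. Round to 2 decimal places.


Dilution factor calculation:
Single dilution = V_total / V_sample = 102.6 / 7.85 ≈ 13.070064
Number of dilutions = 4
Total DF = (102.6 / 7.85)^4 (full precision, rounded at the end) = 29181.72

29181.72


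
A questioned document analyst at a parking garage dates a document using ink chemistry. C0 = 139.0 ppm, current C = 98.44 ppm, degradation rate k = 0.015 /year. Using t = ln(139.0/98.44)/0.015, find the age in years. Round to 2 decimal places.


Document age estimation:
C0/C = 139.0 / 98.44 = 1.412028
ln(C0/C) = 0.345027
t = 0.345027 / 0.015 = 23.00 years

23.00


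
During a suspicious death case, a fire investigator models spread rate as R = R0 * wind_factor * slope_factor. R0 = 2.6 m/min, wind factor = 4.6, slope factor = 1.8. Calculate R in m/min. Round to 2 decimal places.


Fire spread rate calculation:
R = R0 * wind_factor * slope_factor
= 2.6 * 4.6 * 1.8
= 11.96 * 1.8
= 21.53 m/min

21.53


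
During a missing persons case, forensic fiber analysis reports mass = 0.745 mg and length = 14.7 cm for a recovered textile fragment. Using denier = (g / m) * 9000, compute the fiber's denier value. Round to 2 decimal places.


Denier calculation:
Mass in grams = 0.745 mg / 1000 = 0.000745 g
Length in meters = 14.7 cm / 100 = 0.147 m
Linear density = mass / length = 0.000745 / 0.147 = 0.00506803 g/m
Denier = (g/m) * 9000 = 0.00506803 * 9000 = 45.61

45.61


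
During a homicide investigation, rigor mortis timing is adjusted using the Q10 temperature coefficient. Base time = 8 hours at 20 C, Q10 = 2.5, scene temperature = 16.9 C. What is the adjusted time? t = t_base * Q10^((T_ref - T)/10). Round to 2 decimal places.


Rigor mortis time adjustment:
Exponent = (T_ref - T_actual) / 10 = (20 - 16.9) / 10 = 0.31
Q10 factor = 2.5^0.31 = 1.3285
t_adjusted = 8 * 1.3285 = 10.63 hours

10.63


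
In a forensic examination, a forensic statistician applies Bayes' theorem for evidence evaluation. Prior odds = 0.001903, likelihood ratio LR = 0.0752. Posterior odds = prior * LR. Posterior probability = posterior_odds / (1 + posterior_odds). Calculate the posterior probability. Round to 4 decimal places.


Bayesian evidence evaluation:
Posterior odds = prior_odds * LR = 0.001903 * 0.0752 = 0.0001431056
Posterior probability = posterior_odds / (1 + posterior_odds)
= 0.0001431056 / (1 + 0.0001431056)
= 0.0001431056 / 1.0001431056
= 0.0001

0.0001


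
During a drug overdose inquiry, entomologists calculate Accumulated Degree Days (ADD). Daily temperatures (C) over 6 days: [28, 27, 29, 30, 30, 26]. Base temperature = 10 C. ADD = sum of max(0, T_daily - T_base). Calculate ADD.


Computing ADD day by day:
Day 1: max(0, 28 - 10) = 18
Day 2: max(0, 27 - 10) = 17
Day 3: max(0, 29 - 10) = 19
Day 4: max(0, 30 - 10) = 20
Day 5: max(0, 30 - 10) = 20
Day 6: max(0, 26 - 10) = 16
Total ADD = 110

110


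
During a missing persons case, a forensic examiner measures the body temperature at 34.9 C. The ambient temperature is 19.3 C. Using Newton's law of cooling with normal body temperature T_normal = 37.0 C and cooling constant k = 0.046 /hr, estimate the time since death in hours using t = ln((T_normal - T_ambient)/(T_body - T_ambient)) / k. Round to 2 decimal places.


Using Newton's law of cooling:
t = ln((T_normal - T_ambient) / (T_body - T_ambient)) / k
T_normal - T_ambient = 17.7
T_body - T_ambient = 15.6
Ratio = 1.134615
ln(ratio) = 0.126293
t = 0.126293 / 0.046 = 2.75 hours

2.75


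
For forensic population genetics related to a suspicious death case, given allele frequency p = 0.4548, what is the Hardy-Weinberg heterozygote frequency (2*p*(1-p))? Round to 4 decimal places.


Hardy-Weinberg heterozygote frequency:
q = 1 - p = 1 - 0.4548 = 0.5452
2pq = 2 * 0.4548 * 0.5452 = 0.4959

0.4959


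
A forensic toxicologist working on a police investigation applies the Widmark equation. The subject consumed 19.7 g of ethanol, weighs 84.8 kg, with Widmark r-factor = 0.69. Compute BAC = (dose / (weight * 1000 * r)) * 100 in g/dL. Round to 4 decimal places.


Applying the Widmark formula:
BAC = (dose_g / (body_wt * 1000 * r)) * 100
Denominator = 84.8 * 1000 * 0.69 = 58512
BAC = (19.7 / 58512) * 100
BAC = 0.0337 g/dL

0.0337


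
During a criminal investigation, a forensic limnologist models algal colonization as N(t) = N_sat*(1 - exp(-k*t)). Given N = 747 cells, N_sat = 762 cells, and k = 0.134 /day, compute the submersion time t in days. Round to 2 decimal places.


PMSI from diatom colonization curve:
N / N_sat = 747 / 762 = 0.980315
1 - N/N_sat = 0.019685
ln(1 - N/N_sat) = -3.927898
t = -ln(1 - N/N_sat) / k = -(-3.927898) / 0.134 = 29.31 days

29.31


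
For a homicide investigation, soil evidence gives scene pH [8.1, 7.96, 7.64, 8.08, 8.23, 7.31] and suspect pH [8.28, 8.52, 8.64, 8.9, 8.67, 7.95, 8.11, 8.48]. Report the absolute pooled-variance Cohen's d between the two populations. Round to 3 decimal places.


Pooled-variance Cohen's d for soil pH comparison:
Scene mean = 47.32 / 6 = 7.886667
Suspect mean = 67.55 / 8 = 8.44375
Scene sample variance s_s^2 = 0.119907
Suspect sample variance s_c^2 = 0.098141
Pooled variance = ((n_s-1)*s_s^2 + (n_c-1)*s_c^2) / (n_s + n_c - 2) = 0.10721
Pooled SD = sqrt(0.10721) = 0.327429
Mean difference = -0.557083
|d| = |-0.557083| / 0.327429 = 1.701

1.701


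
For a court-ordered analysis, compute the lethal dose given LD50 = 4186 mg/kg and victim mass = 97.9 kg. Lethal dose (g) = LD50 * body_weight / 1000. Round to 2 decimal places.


Lethal dose calculation:
Lethal dose = LD50 * body_weight / 1000
= 4186 * 97.9 / 1000
= 409809.4 / 1000
= 409.81 g

409.81


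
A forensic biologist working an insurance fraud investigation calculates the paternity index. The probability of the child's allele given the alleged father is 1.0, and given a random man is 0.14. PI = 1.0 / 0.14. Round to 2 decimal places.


Paternity Index calculation:
PI = P(allele|father) / P(allele|random)
PI = 1.0 / 0.14
PI = 7.14

7.14


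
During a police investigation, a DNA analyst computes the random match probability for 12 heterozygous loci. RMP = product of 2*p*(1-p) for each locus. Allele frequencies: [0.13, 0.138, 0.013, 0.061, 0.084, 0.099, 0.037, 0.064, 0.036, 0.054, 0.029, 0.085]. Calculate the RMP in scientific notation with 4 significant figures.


Computing RMP for 12 loci:
Locus 1: 2 * 0.13 * 0.87 = 0.2262
Locus 2: 2 * 0.138 * 0.862 = 0.237912
Locus 3: 2 * 0.013 * 0.987 = 0.025662
Locus 4: 2 * 0.061 * 0.939 = 0.114558
Locus 5: 2 * 0.084 * 0.916 = 0.153888
Locus 6: 2 * 0.099 * 0.901 = 0.178398
Locus 7: 2 * 0.037 * 0.963 = 0.071262
Locus 8: 2 * 0.064 * 0.936 = 0.119808
Locus 9: 2 * 0.036 * 0.964 = 0.069408
Locus 10: 2 * 0.054 * 0.946 = 0.102168
Locus 11: 2 * 0.029 * 0.971 = 0.056318
Locus 12: 2 * 0.085 * 0.915 = 0.15555
RMP = 2.304e-12

2.304e-12


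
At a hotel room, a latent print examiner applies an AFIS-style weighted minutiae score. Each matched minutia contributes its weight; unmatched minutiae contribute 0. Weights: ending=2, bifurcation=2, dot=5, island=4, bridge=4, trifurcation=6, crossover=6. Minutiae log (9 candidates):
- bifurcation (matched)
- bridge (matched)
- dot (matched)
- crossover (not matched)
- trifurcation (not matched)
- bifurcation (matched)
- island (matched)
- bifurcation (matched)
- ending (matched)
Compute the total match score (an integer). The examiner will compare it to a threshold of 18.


Weighted minutiae match score:
  bifurcation: matched, +2 (running total 2)
  bridge: matched, +4 (running total 6)
  dot: matched, +5 (running total 11)
  crossover: not matched, +0
  trifurcation: not matched, +0
  bifurcation: matched, +2 (running total 13)
  island: matched, +4 (running total 17)
  bifurcation: matched, +2 (running total 19)
  ending: matched, +2 (running total 21)
Total score = 21
Threshold = 18; verdict = identification

21


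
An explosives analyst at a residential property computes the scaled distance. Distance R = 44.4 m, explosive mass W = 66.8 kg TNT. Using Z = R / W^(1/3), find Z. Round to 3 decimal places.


Scaled distance calculation:
W^(1/3) = 66.8^(1/3) = 4.057503
Z = R / W^(1/3) = 44.4 / 4.057503
Z = 10.943 m/kg^(1/3)

10.943


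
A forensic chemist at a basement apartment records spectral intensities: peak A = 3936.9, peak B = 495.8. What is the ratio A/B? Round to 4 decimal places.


Spectral peak ratio:
Peak A = 3936.9 counts
Peak B = 495.8 counts
Ratio = 3936.9 / 495.8 = 7.9405

7.9405


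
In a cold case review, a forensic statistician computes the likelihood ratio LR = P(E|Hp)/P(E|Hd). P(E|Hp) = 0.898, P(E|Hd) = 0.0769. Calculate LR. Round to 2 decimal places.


Likelihood ratio calculation:
LR = P(E|Hp) / P(E|Hd)
LR = 0.898 / 0.0769
LR = 11.68

11.68


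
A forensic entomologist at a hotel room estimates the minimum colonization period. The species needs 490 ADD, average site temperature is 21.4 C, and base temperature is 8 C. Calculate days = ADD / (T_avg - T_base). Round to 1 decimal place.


Insect development time:
Effective temperature = avg_temp - T_base = 21.4 - 8 = 13.4 C
Days = ADD / effective_temp = 490 / 13.4 = 36.6 days

36.6


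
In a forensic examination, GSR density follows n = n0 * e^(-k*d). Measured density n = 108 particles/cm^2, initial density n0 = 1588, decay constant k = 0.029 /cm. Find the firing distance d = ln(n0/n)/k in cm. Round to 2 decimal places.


GSR distance calculation:
n0/n = 1588 / 108 = 14.703704
ln(n0/n) = 2.688099
d = 2.688099 / 0.029 = 92.69 cm

92.69


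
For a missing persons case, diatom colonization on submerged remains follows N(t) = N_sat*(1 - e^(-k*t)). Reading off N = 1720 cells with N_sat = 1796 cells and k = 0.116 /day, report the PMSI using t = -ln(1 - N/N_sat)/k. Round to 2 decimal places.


PMSI from diatom colonization curve:
N / N_sat = 1720 / 1796 = 0.957684
1 - N/N_sat = 0.042316
ln(1 - N/N_sat) = -3.16259
t = -ln(1 - N/N_sat) / k = -(-3.16259) / 0.116 = 27.26 days

27.26


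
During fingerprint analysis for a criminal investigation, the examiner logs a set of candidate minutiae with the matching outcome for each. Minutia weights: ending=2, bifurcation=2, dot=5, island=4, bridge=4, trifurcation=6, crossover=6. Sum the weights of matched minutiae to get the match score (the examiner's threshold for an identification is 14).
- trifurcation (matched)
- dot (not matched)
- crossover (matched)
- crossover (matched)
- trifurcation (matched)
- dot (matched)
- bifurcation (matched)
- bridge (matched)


Weighted minutiae match score:
  trifurcation: matched, +6 (running total 6)
  dot: not matched, +0
  crossover: matched, +6 (running total 12)
  crossover: matched, +6 (running total 18)
  trifurcation: matched, +6 (running total 24)
  dot: matched, +5 (running total 29)
  bifurcation: matched, +2 (running total 31)
  bridge: matched, +4 (running total 35)
Total score = 35
Threshold = 14; verdict = identification

35


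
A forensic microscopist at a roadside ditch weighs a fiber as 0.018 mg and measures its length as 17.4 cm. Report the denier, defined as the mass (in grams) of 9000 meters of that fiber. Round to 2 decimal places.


Denier calculation:
Mass in grams = 0.018 mg / 1000 = 0.000018 g
Length in meters = 17.4 cm / 100 = 0.174 m
Linear density = mass / length = 0.000018 / 0.174 = 0.00010345 g/m
Denier = (g/m) * 9000 = 0.00010345 * 9000 = 0.93

0.93


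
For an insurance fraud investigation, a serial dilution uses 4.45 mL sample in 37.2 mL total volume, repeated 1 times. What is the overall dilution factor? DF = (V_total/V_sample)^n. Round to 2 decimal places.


Dilution factor calculation:
Single dilution = V_total / V_sample = 37.2 / 4.45 ≈ 8.359551
Number of dilutions = 1
Total DF = (37.2 / 4.45)^1 (full precision, rounded at the end) = 8.36

8.36


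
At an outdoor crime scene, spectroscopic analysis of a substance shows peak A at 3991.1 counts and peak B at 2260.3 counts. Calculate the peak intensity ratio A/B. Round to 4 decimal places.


Spectral peak ratio:
Peak A = 3991.1 counts
Peak B = 2260.3 counts
Ratio = 3991.1 / 2260.3 = 1.7657

1.7657


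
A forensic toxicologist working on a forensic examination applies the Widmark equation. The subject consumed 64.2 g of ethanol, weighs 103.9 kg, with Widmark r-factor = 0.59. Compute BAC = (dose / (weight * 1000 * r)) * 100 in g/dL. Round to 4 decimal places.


Applying the Widmark formula:
BAC = (dose_g / (body_wt * 1000 * r)) * 100
Denominator = 103.9 * 1000 * 0.59 = 61301
BAC = (64.2 / 61301) * 100
BAC = 0.1047 g/dL

0.1047


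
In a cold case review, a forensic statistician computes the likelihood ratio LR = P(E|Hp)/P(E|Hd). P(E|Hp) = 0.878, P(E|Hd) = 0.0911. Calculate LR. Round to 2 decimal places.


Likelihood ratio calculation:
LR = P(E|Hp) / P(E|Hd)
LR = 0.878 / 0.0911
LR = 9.64

9.64


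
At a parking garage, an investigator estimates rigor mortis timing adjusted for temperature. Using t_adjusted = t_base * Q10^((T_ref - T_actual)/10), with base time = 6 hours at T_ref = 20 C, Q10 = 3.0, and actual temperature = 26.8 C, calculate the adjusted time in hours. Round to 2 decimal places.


Rigor mortis time adjustment:
Exponent = (T_ref - T_actual) / 10 = (20 - 26.8) / 10 = -0.68
Q10 factor = 3.0^-0.68 = 0.47376
t_adjusted = 6 * 0.47376 = 2.84 hours

2.84


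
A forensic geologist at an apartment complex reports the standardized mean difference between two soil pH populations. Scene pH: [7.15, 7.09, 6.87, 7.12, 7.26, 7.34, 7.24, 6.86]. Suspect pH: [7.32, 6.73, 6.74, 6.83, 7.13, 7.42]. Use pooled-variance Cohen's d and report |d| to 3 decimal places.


Pooled-variance Cohen's d for soil pH comparison:
Scene mean = 56.93 / 8 = 7.11625
Suspect mean = 42.17 / 6 = 7.028333
Scene sample variance s_s^2 = 0.030598
Suspect sample variance s_c^2 = 0.092057
Pooled variance = ((n_s-1)*s_s^2 + (n_c-1)*s_c^2) / (n_s + n_c - 2) = 0.056206
Pooled SD = sqrt(0.056206) = 0.237078
Mean difference = 0.087917
|d| = |0.087917| / 0.237078 = 0.371

0.371


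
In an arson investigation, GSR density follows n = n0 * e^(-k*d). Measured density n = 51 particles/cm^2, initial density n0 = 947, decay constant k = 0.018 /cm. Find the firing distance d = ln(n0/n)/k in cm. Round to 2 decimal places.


GSR distance calculation:
n0/n = 947 / 51 = 18.568627
ln(n0/n) = 2.921473
d = 2.921473 / 0.018 = 162.30 cm

162.30


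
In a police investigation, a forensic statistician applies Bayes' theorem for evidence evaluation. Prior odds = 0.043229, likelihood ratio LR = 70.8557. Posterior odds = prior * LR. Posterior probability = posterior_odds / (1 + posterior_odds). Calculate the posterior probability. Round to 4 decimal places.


Bayesian evidence evaluation:
Posterior odds = prior_odds * LR = 0.043229 * 70.8557 = 3.063021
Posterior probability = posterior_odds / (1 + posterior_odds)
= 3.063021 / (1 + 3.063021)
= 3.063021 / 4.063021
= 0.7539

0.7539


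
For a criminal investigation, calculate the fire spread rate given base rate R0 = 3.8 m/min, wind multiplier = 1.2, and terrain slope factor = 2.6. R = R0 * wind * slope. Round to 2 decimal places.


Fire spread rate calculation:
R = R0 * wind_factor * slope_factor
= 3.8 * 1.2 * 2.6
= 4.56 * 2.6
= 11.86 m/min

11.86


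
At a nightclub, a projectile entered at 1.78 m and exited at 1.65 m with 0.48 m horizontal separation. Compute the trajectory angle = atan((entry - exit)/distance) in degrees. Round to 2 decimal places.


Bullet trajectory angle:
Height difference = 1.78 - 1.65 = 0.13 m
angle = atan(0.13 / 0.48)
angle = atan(0.270833)
angle = 15.15 degrees

15.15


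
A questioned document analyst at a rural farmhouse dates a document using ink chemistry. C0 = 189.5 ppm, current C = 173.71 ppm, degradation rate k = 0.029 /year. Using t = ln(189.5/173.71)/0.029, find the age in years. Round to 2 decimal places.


Document age estimation:
C0/C = 189.5 / 173.71 = 1.090899
ln(C0/C) = 0.087002
t = 0.087002 / 0.029 = 3.00 years

3.00


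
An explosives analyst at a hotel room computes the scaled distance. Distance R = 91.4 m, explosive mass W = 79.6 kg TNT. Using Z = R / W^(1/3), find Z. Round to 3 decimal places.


Scaled distance calculation:
W^(1/3) = 79.6^(1/3) = 4.301676
Z = R / W^(1/3) = 91.4 / 4.301676
Z = 21.248 m/kg^(1/3)

21.248


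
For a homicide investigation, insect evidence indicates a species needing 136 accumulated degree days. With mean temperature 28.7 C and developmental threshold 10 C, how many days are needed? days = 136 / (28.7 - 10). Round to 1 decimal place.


Insect development time:
Effective temperature = avg_temp - T_base = 28.7 - 10 = 18.7 C
Days = ADD / effective_temp = 136 / 18.7 = 7.3 days

7.3


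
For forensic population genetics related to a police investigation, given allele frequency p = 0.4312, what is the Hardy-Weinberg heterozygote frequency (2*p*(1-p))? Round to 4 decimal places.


Hardy-Weinberg heterozygote frequency:
q = 1 - p = 1 - 0.4312 = 0.5688
2pq = 2 * 0.4312 * 0.5688 = 0.4905

0.4905


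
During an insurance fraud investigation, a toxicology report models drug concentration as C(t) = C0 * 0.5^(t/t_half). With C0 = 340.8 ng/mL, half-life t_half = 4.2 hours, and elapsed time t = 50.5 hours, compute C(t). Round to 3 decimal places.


Drug concentration decay:
Number of half-lives = t / t_half = 50.5 / 4.2 = 12.02381
Decay factor = 0.5^12.02381 = 0.00024014
C(t) = 340.8 * 0.00024014 = 0.082 ng/mL

0.082


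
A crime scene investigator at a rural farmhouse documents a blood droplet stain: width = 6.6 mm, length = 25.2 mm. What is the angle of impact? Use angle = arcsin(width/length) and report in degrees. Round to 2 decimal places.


Blood spatter impact angle calculation:
width / length = 6.6 / 25.2 = 0.261905
angle = arcsin(0.261905)
angle = 15.18 degrees

15.18


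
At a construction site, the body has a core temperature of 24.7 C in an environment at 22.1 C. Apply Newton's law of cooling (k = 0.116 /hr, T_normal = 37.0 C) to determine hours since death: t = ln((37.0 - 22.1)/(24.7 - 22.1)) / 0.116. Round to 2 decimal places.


Using Newton's law of cooling:
t = ln((T_normal - T_ambient) / (T_body - T_ambient)) / k
T_normal - T_ambient = 14.9
T_body - T_ambient = 2.6
Ratio = 5.730769
ln(ratio) = 1.74585
t = 1.74585 / 0.116 = 15.05 hours

15.05


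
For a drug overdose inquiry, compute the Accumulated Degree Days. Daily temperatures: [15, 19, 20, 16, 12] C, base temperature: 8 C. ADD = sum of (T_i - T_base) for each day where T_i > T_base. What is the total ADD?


Computing ADD day by day:
Day 1: max(0, 15 - 8) = 7
Day 2: max(0, 19 - 8) = 11
Day 3: max(0, 20 - 8) = 12
Day 4: max(0, 16 - 8) = 8
Day 5: max(0, 12 - 8) = 4
Total ADD = 42

42


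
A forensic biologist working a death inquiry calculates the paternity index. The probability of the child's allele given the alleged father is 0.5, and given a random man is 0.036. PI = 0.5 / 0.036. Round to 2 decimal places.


Paternity Index calculation:
PI = P(allele|father) / P(allele|random)
PI = 0.5 / 0.036
PI = 13.89

13.89


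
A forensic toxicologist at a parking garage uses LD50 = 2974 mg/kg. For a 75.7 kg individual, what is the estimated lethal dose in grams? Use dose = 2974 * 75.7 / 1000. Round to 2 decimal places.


Lethal dose calculation:
Lethal dose = LD50 * body_weight / 1000
= 2974 * 75.7 / 1000
= 225131.8 / 1000
= 225.13 g

225.13


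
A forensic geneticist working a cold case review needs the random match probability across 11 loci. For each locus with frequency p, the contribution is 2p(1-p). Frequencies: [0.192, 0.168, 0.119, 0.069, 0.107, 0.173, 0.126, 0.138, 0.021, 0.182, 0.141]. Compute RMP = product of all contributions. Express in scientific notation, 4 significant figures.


Computing RMP for 11 loci:
Locus 1: 2 * 0.192 * 0.808 = 0.310272
Locus 2: 2 * 0.168 * 0.832 = 0.279552
Locus 3: 2 * 0.119 * 0.881 = 0.209678
Locus 4: 2 * 0.069 * 0.931 = 0.128478
Locus 5: 2 * 0.107 * 0.893 = 0.191102
Locus 6: 2 * 0.173 * 0.827 = 0.286142
Locus 7: 2 * 0.126 * 0.874 = 0.220248
Locus 8: 2 * 0.138 * 0.862 = 0.237912
Locus 9: 2 * 0.021 * 0.979 = 0.041118
Locus 10: 2 * 0.182 * 0.818 = 0.297752
Locus 11: 2 * 0.141 * 0.859 = 0.242238
RMP = 1.986e-08

1.986e-08


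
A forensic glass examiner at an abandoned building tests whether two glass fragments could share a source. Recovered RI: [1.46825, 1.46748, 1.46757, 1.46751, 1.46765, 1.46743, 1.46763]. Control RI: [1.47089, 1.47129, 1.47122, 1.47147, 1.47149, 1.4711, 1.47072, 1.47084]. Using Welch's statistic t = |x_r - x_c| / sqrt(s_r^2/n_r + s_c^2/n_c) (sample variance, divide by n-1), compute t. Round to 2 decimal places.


Welch's t-criterion for glass RI comparison:
Recovered mean = sum / n_r = 10.27352 / 7 = 1.4676457
Control mean = sum / n_c = 11.76902 / 8 = 1.4711275
Recovered sample variance s_r^2 = 7.72619e-08
Control sample variance s_c^2 = 8.42214e-08
Welch SE (unpooled) = sqrt(s_r^2/n_r + s_c^2/n_c) = sqrt(1.10374e-08 + 1.05277e-08) = sqrt(2.15651e-08) = 0.000146851
|mean_r - mean_c| = 0.00348179
t = 0.00348179 / 0.000146851 = 23.71

23.71


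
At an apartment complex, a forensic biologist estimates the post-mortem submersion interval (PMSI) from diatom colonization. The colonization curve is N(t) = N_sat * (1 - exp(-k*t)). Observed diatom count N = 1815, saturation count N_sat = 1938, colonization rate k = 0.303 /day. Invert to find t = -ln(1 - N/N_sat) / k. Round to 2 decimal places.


PMSI from diatom colonization curve:
N / N_sat = 1815 / 1938 = 0.936533
1 - N/N_sat = 0.063467
ln(1 - N/N_sat) = -2.757235
t = -ln(1 - N/N_sat) / k = -(-2.757235) / 0.303 = 9.10 days

9.10


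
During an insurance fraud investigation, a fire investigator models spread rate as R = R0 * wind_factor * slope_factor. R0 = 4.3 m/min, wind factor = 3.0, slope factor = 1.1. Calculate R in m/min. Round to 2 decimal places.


Fire spread rate calculation:
R = R0 * wind_factor * slope_factor
= 4.3 * 3.0 * 1.1
= 12.9 * 1.1
= 14.19 m/min

14.19


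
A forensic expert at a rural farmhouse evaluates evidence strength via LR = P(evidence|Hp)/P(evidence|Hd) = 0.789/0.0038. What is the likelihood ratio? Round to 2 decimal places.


Likelihood ratio calculation:
LR = P(E|Hp) / P(E|Hd)
LR = 0.789 / 0.0038
LR = 207.63

207.63


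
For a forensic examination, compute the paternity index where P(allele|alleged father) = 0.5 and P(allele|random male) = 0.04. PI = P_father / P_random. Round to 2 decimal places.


Paternity Index calculation:
PI = P(allele|father) / P(allele|random)
PI = 0.5 / 0.04
PI = 12.50

12.50


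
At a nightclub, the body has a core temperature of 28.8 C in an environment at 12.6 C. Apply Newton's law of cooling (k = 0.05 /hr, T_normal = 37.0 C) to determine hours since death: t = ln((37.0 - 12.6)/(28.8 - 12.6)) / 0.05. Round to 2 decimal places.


Using Newton's law of cooling:
t = ln((T_normal - T_ambient) / (T_body - T_ambient)) / k
T_normal - T_ambient = 24.4
T_body - T_ambient = 16.2
Ratio = 1.506173
ln(ratio) = 0.409572
t = 0.409572 / 0.05 = 8.19 hours

8.19


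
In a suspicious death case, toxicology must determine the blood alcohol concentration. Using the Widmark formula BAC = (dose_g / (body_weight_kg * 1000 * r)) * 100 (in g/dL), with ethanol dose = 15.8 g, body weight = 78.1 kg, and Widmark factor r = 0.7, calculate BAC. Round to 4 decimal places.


Applying the Widmark formula:
BAC = (dose_g / (body_wt * 1000 * r)) * 100
Denominator = 78.1 * 1000 * 0.7 = 54670
BAC = (15.8 / 54670) * 100
BAC = 0.0289 g/dL

0.0289


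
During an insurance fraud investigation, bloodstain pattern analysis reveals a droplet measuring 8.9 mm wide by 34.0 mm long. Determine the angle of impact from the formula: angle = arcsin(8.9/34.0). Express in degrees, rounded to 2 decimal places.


Blood spatter impact angle calculation:
width / length = 8.9 / 34.0 = 0.261765
angle = arcsin(0.261765)
angle = 15.17 degrees

15.17


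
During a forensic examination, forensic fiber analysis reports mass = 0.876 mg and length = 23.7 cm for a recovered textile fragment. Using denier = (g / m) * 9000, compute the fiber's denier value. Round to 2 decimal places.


Denier calculation:
Mass in grams = 0.876 mg / 1000 = 0.000876 g
Length in meters = 23.7 cm / 100 = 0.237 m
Linear density = mass / length = 0.000876 / 0.237 = 0.0036962 g/m
Denier = (g/m) * 9000 = 0.0036962 * 9000 = 33.27

33.27


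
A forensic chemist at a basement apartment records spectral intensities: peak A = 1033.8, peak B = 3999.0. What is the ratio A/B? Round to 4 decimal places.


Spectral peak ratio:
Peak A = 1033.8 counts
Peak B = 3999.0 counts
Ratio = 1033.8 / 3999.0 = 0.2585

0.2585


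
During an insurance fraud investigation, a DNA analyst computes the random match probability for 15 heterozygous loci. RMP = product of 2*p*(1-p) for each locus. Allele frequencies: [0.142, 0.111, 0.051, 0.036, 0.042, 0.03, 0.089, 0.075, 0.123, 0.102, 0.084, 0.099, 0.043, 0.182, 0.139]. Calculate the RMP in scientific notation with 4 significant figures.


Computing RMP for 15 loci:
Locus 1: 2 * 0.142 * 0.858 = 0.243672
Locus 2: 2 * 0.111 * 0.889 = 0.197358
Locus 3: 2 * 0.051 * 0.949 = 0.096798
Locus 4: 2 * 0.036 * 0.964 = 0.069408
Locus 5: 2 * 0.042 * 0.958 = 0.080472
Locus 6: 2 * 0.03 * 0.97 = 0.0582
Locus 7: 2 * 0.089 * 0.911 = 0.162158
Locus 8: 2 * 0.075 * 0.925 = 0.13875
Locus 9: 2 * 0.123 * 0.877 = 0.215742
Locus 10: 2 * 0.102 * 0.898 = 0.183192
Locus 11: 2 * 0.084 * 0.916 = 0.153888
Locus 12: 2 * 0.099 * 0.901 = 0.178398
Locus 13: 2 * 0.043 * 0.957 = 0.082302
Locus 14: 2 * 0.182 * 0.818 = 0.297752
Locus 15: 2 * 0.139 * 0.861 = 0.239358
RMP = 2.167e-13

2.167e-13


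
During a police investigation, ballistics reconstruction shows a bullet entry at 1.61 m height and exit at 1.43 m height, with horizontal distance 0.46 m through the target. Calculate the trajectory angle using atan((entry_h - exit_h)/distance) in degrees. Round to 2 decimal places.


Bullet trajectory angle:
Height difference = 1.61 - 1.43 = 0.18 m
angle = atan(0.18 / 0.46)
angle = atan(0.391304)
angle = 21.37 degrees

21.37


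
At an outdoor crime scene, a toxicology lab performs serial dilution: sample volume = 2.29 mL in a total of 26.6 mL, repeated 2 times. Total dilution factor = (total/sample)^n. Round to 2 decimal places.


Dilution factor calculation:
Single dilution = V_total / V_sample = 26.6 / 2.29 ≈ 11.615721
Number of dilutions = 2
Total DF = (26.6 / 2.29)^2 (full precision, rounded at the end) = 134.92

134.92


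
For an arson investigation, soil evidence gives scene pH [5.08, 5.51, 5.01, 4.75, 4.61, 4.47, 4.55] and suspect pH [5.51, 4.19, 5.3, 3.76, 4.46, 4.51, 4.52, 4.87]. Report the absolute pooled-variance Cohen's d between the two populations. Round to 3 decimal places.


Pooled-variance Cohen's d for soil pH comparison:
Scene mean = 33.98 / 7 = 4.854286
Suspect mean = 37.12 / 8 = 4.64
Scene sample variance s_s^2 = 0.135995
Suspect sample variance s_c^2 = 0.326571
Pooled variance = ((n_s-1)*s_s^2 + (n_c-1)*s_c^2) / (n_s + n_c - 2) = 0.238613
Pooled SD = sqrt(0.238613) = 0.48848
Mean difference = 0.214286
|d| = |0.214286| / 0.48848 = 0.439

0.439


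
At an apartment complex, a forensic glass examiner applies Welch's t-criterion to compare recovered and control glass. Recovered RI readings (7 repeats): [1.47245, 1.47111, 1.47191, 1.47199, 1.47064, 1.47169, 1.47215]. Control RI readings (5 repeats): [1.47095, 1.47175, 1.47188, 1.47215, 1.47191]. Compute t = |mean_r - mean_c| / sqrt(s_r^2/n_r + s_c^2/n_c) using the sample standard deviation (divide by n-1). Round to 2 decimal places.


Welch's t-criterion for glass RI comparison:
Recovered mean = sum / n_r = 10.30194 / 7 = 1.4717057
Control mean = sum / n_c = 7.35864 / 5 = 1.471728
Recovered sample variance s_r^2 = 3.94129e-07
Control sample variance s_c^2 = 2.1002e-07
Welch SE (unpooled) = sqrt(s_r^2/n_r + s_c^2/n_c) = sqrt(5.63041e-08 + 4.2004e-08) = sqrt(9.83081e-08) = 0.000313541
|mean_r - mean_c| = 2.22857e-05
t = 2.22857e-05 / 0.000313541 = 0.07

0.07


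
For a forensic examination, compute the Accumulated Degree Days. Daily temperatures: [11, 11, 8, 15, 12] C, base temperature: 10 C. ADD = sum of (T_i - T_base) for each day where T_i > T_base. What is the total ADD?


Computing ADD day by day:
Day 1: max(0, 11 - 10) = 1
Day 2: max(0, 11 - 10) = 1
Day 3: max(0, 8 - 10) = 0
Day 4: max(0, 15 - 10) = 5
Day 5: max(0, 12 - 10) = 2
Total ADD = 9

9


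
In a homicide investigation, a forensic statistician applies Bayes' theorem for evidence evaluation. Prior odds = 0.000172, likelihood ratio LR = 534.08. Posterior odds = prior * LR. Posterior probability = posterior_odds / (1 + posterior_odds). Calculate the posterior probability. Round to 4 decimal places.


Bayesian evidence evaluation:
Posterior odds = prior_odds * LR = 0.000172 * 534.08 = 0.09186176
Posterior probability = posterior_odds / (1 + posterior_odds)
= 0.09186176 / (1 + 0.09186176)
= 0.09186176 / 1.09186176
= 0.0841

0.0841


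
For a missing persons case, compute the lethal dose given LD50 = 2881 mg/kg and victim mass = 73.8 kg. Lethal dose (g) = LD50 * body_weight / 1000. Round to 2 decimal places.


Lethal dose calculation:
Lethal dose = LD50 * body_weight / 1000
= 2881 * 73.8 / 1000
= 212617.8 / 1000
= 212.62 g

212.62


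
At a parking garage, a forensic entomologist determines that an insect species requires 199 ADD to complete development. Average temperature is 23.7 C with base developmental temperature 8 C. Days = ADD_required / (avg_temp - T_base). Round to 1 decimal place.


Insect development time:
Effective temperature = avg_temp - T_base = 23.7 - 8 = 15.7 C
Days = ADD / effective_temp = 199 / 15.7 = 12.7 days

12.7


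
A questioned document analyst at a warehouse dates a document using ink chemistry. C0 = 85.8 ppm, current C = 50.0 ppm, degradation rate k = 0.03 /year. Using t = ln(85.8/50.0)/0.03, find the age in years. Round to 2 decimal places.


Document age estimation:
C0/C = 85.8 / 50.0 = 1.716
ln(C0/C) = 0.539996
t = 0.539996 / 0.03 = 18.00 years

18.00


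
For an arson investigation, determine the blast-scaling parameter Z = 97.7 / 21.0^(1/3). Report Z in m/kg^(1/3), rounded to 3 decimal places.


Scaled distance calculation:
W^(1/3) = 21.0^(1/3) = 2.758924
Z = R / W^(1/3) = 97.7 / 2.758924
Z = 35.412 m/kg^(1/3)

35.412


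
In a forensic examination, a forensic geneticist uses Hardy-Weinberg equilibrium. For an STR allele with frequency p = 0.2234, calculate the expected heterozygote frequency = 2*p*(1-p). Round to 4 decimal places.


Hardy-Weinberg heterozygote frequency:
q = 1 - p = 1 - 0.2234 = 0.7766
2pq = 2 * 0.2234 * 0.7766 = 0.3470

0.3470


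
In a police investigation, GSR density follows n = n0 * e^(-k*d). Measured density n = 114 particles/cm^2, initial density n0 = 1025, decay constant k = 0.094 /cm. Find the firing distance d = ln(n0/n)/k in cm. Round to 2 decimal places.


GSR distance calculation:
n0/n = 1025 / 114 = 8.991228
ln(n0/n) = 2.196249
d = 2.196249 / 0.094 = 23.36 cm

23.36


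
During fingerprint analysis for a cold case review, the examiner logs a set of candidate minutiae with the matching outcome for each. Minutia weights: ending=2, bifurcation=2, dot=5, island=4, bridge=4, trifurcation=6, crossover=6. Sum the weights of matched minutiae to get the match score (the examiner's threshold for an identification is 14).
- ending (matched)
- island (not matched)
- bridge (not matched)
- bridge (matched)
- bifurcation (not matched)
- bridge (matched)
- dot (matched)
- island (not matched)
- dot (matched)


Weighted minutiae match score:
  ending: matched, +2 (running total 2)
  island: not matched, +0
  bridge: not matched, +0
  bridge: matched, +4 (running total 6)
  bifurcation: not matched, +0
  bridge: matched, +4 (running total 10)
  dot: matched, +5 (running total 15)
  island: not matched, +0
  dot: matched, +5 (running total 20)
Total score = 20
Threshold = 14; verdict = identification

20


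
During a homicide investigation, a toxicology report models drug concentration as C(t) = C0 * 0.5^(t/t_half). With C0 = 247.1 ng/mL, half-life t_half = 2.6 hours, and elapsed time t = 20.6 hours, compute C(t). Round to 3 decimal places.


Drug concentration decay:
Number of half-lives = t / t_half = 20.6 / 2.6 = 7.923077
Decay factor = 0.5^7.923077 = 0.00412018
C(t) = 247.1 * 0.00412018 = 1.018 ng/mL

1.018


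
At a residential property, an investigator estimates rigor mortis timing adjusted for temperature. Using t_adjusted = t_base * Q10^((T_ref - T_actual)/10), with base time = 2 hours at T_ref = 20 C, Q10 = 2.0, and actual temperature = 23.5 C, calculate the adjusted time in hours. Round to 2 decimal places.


Rigor mortis time adjustment:
Exponent = (T_ref - T_actual) / 10 = (20 - 23.5) / 10 = -0.35
Q10 factor = 2.0^-0.35 = 0.78458
t_adjusted = 2 * 0.78458 = 1.57 hours

1.57


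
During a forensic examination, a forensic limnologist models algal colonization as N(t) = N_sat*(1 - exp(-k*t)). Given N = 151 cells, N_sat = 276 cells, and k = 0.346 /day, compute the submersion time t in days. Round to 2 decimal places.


PMSI from diatom colonization curve:
N / N_sat = 151 / 276 = 0.547101
1 - N/N_sat = 0.452899
ln(1 - N/N_sat) = -0.792086
t = -ln(1 - N/N_sat) / k = -(-0.792086) / 0.346 = 2.29 days

2.29


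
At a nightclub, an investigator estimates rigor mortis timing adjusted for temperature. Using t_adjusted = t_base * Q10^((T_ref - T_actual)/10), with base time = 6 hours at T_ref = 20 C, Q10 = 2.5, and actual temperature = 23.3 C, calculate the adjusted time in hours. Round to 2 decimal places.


Rigor mortis time adjustment:
Exponent = (T_ref - T_actual) / 10 = (20 - 23.3) / 10 = -0.33
Q10 factor = 2.5^-0.33 = 0.73906
t_adjusted = 6 * 0.73906 = 4.43 hours

4.43


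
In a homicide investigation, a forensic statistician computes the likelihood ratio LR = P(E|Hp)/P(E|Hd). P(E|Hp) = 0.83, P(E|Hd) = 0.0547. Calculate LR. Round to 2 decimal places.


Likelihood ratio calculation:
LR = P(E|Hp) / P(E|Hd)
LR = 0.83 / 0.0547
LR = 15.17

15.17


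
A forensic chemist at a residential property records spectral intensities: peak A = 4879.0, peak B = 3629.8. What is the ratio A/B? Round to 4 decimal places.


Spectral peak ratio:
Peak A = 4879.0 counts
Peak B = 3629.8 counts
Ratio = 4879.0 / 3629.8 = 1.3442

1.3442


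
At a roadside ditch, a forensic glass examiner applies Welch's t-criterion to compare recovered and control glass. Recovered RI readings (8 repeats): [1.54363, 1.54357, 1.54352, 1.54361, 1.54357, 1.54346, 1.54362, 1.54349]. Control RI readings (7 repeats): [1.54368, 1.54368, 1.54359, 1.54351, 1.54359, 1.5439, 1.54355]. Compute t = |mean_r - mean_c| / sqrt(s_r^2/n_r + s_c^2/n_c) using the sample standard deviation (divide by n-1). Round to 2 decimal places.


Welch's t-criterion for glass RI comparison:
Recovered mean = sum / n_r = 12.34847 / 8 = 1.5435588
Control mean = sum / n_c = 10.8055 / 7 = 1.5436429
Recovered sample variance s_r^2 = 3.95536e-09
Control sample variance s_c^2 = 1.67905e-08
Welch SE (unpooled) = sqrt(s_r^2/n_r + s_c^2/n_c) = sqrt(4.9442e-10 + 2.39864e-09) = sqrt(2.89306e-09) = 5.37872e-05
|mean_r - mean_c| = 8.41071e-05
t = 8.41071e-05 / 5.37872e-05 = 1.56

1.56


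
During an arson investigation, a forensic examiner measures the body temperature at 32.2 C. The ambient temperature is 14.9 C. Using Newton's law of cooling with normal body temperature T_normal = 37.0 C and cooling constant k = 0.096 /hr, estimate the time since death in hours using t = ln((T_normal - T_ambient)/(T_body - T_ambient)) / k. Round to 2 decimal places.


Using Newton's law of cooling:
t = ln((T_normal - T_ambient) / (T_body - T_ambient)) / k
T_normal - T_ambient = 22.1
T_body - T_ambient = 17.3
Ratio = 1.277457
ln(ratio) = 0.244871
t = 0.244871 / 0.096 = 2.55 hours

2.55


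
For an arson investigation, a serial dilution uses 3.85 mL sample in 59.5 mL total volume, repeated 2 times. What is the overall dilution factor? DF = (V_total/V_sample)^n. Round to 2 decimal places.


Dilution factor calculation:
Single dilution = V_total / V_sample = 59.5 / 3.85 ≈ 15.454545
Number of dilutions = 2
Total DF = (59.5 / 3.85)^2 (full precision, rounded at the end) = 238.84

238.84


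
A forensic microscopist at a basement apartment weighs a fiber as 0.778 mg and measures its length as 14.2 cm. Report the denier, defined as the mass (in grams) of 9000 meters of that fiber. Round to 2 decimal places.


Denier calculation:
Mass in grams = 0.778 mg / 1000 = 0.000778 g
Length in meters = 14.2 cm / 100 = 0.142 m
Linear density = mass / length = 0.000778 / 0.142 = 0.00547887 g/m
Denier = (g/m) * 9000 = 0.00547887 * 9000 = 49.31

49.31


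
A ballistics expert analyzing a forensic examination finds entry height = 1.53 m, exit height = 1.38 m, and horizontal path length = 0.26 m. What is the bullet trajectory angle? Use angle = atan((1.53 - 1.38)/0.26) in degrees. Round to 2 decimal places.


Bullet trajectory angle:
Height difference = 1.53 - 1.38 = 0.15 m
angle = atan(0.15 / 0.26)
angle = atan(0.576923)
angle = 29.98 degrees

29.98


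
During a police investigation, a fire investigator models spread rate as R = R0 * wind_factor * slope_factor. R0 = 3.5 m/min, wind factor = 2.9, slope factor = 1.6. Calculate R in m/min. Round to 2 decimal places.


Fire spread rate calculation:
R = R0 * wind_factor * slope_factor
= 3.5 * 2.9 * 1.6
= 10.15 * 1.6
= 16.24 m/min

16.24


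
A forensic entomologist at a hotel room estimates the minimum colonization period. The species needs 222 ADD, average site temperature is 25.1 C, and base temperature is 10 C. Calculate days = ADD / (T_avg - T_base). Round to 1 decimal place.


Insect development time:
Effective temperature = avg_temp - T_base = 25.1 - 10 = 15.1 C
Days = ADD / effective_temp = 222 / 15.1 = 14.7 days

14.7


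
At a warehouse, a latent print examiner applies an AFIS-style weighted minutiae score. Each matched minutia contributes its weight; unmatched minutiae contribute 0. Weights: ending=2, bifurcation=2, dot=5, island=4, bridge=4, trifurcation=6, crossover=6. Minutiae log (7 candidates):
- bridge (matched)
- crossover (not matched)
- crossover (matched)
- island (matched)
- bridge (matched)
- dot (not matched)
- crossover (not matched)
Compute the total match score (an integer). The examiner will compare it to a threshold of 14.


Weighted minutiae match score:
  bridge: matched, +4 (running total 4)
  crossover: not matched, +0
  crossover: matched, +6 (running total 10)
  island: matched, +4 (running total 14)
  bridge: matched, +4 (running total 18)
  dot: not matched, +0
  crossover: not matched, +0
Total score = 18
Threshold = 14; verdict = identification

18
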